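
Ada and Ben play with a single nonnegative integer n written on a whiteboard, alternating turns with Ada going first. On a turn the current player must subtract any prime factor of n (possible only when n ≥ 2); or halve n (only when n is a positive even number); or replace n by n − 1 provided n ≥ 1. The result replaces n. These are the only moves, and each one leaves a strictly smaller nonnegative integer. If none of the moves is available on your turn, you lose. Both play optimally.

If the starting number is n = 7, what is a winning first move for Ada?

Positions with no move are L. A position that does have a move is losing for the player to move precisely when every available move leads to a winning position for the opponent. Fill in the labels:
n=0: no move → L
n=1: can move to 0, which is L ⇒ W
n=2: can move to 0, which is L ⇒ W
n=3: can move to 0, which is L ⇒ W
n=4: moves to 2(W), 3(W); every one is W ⇒ L
n=5: can move to 0, which is L ⇒ W
n=6: can move to 4, which is L ⇒ W
n=7: can move to 0, which is L ⇒ W
From 7, the L positions reachable in one move are: 0.

Move to 0.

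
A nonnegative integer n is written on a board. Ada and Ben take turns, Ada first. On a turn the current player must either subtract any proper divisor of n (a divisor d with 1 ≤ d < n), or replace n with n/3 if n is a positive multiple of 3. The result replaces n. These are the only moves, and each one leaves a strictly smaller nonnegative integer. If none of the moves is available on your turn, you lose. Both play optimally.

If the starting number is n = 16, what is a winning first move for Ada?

Move to 15.

Label each position W (a win for the player to move) or L (a loss). A position with no legal move is L; any other position is W exactly when some move reaches an L, and L when every move reaches a W.
n=0: no move → L
n=1: no move → L
n=2: →1(L), so W
n=3: →1(L), so W
n=4: →2(W), 3(W) — all W, so L
n=5: →4(L), so W
n=6: →4(L), so W
n=7: →6(W) only, which is W, so L
n=8: →4(L), so W
n=9: →3(W), 6(W), 8(W) — all W, so L
n=10: →9(L), so W
n=11: →10(W) only, which is W, so L
n=12: →4(L), so W
n=13: →12(W) only, which is W, so L
n=14: →7(L), so W
n=15: →5(W), 10(W), 12(W), 14(W) — all W, so L
n=16: →15(L), so W
From 16, the L positions reachable in one move are: 15.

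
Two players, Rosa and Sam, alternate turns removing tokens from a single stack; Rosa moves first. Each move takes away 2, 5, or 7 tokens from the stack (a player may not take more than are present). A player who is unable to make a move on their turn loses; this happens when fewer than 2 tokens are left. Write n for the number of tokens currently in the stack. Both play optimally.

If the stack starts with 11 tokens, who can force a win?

Rosa wins.

Compute win/loss labels from the base case upward. A position with no move is L. Any other position is W if it can reach an L in one move, else L.
n=0: no move → L
n=1: no move → L
n=2: can move to 0, which is L ⇒ W
n=3: can move to 1, which is L ⇒ W
n=4: the only move is to 2(W), a W ⇒ L
n=5: can move to 0, which is L ⇒ W
n=6: can move to 4, which is L ⇒ W
n=7: can move to 0, which is L ⇒ W
n=8: can move to 1, which is L ⇒ W
n=9: can move to 4, which is L ⇒ W
n=10: moves to 8(W), 5(W), 3(W); every one is W ⇒ L
n=11: can move to 4, which is L ⇒ W
The starting position 11 is W: Rosa should remove 7, leaving 4, handing over an L position.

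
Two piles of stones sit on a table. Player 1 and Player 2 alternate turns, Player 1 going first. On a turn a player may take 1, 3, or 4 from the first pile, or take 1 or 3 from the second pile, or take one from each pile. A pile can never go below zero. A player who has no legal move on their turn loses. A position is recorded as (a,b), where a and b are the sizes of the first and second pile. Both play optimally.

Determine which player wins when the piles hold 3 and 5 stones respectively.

Player 1 wins.

Use the standard recursion: the mover loses at a terminal position; elsewhere, the mover wins exactly when some move hands the opponent an L position.
No move ever increases a pile, so every position that can arise here has a ≤ 3 and b ≤ 5; it is enough to label the cells with 0 ≤ a ≤ 3 and 0 ≤ b ≤ 5.
Every move lowers a or b (never raises either), so fill the grid row by row in increasing a, and left to right within a row: each cell's successors are then already labelled.
      b=0  b=1  b=2  b=3  b=4  b=5
a=0:    L    W    L    W    L    W
a=1:    W    W    W    W    W    W
a=2:    L    W    L    W    L    W
a=3:    W    W    W    W    W    W
Cells with no legal move (terminal, hence L): (0,0).
The remaining L cells, each justified by listing all of its moves:
(0,2): L (sole option (0,1)(W) is W)
(0,4): L (options (0,3)(W), (0,1)(W) are all W)
(2,0): L (sole option (1,0)(W) is W)
(2,2): L (options (1,2)(W), (2,1)(W), (1,1)(W) are all W)
(2,4): L (options (1,4)(W), (2,3)(W), (2,1)(W), (1,3)(W) are all W)
Every other cell has at least one move into one of the L cells above, so it is W.
The starting position (3,5) is W: Player 1 should move to (2,4), handing over an L position.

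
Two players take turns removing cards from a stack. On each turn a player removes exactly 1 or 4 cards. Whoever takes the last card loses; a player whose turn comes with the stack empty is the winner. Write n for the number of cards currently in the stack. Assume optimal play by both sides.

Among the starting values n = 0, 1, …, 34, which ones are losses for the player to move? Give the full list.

Work bottom-up. With no move the player to move wins. Otherwise the position is W if at least one move leads to an L position for the opponent, and L if every move leads to a W.
n=0: no move; the opponent has just taken the last card and therefore loses → W
n=1: the only move is to 0(W), a W ⇒ L
n=2: can move to 1, which is L ⇒ W
n=3: the only move is to 2(W), a W ⇒ L
n=4: can move to 3, which is L ⇒ W
n=5: can move to 1, which is L ⇒ W
n=6: moves to 5(W), 2(W); every one is W ⇒ L
n=7: can move to 6, which is L ⇒ W
n=8: moves to 7(W), 4(W); every one is W ⇒ L
n=9: can move to 8, which is L ⇒ W
n=10: can move to 6, which is L ⇒ W
n=11: moves to 10(W), 7(W); every one is W ⇒ L
n=12: can move to 11, which is L ⇒ W
n=13: moves to 12(W), 9(W); every one is W ⇒ L
n=14: can move to 13, which is L ⇒ W
n=15: can move to 11, which is L ⇒ W
n=16: moves to 15(W), 12(W); every one is W ⇒ L
n=17: can move to 16, which is L ⇒ W
n=18: moves to 17(W), 14(W); every one is W ⇒ L
n=19: can move to 18, which is L ⇒ W
n=20: can move to 16, which is L ⇒ W
n=21: moves to 20(W), 17(W); every one is W ⇒ L
n=22: can move to 21, which is L ⇒ W
n=23: moves to 22(W), 19(W); every one is W ⇒ L
n=24: can move to 23, which is L ⇒ W
n=25: can move to 21, which is L ⇒ W
n=26: moves to 25(W), 22(W); every one is W ⇒ L
n=27: can move to 26, which is L ⇒ W
n=28: moves to 27(W), 24(W); every one is W ⇒ L
n=29: can move to 28, which is L ⇒ W
n=30: can move to 26, which is L ⇒ W
n=31: moves to 30(W), 27(W); every one is W ⇒ L
n=32: can move to 31, which is L ⇒ W
n=33: moves to 32(W), 29(W); every one is W ⇒ L
n=34: can move to 33, which is L ⇒ W
Reading off the rows marked L gives the requested list; there are 14 such values of n.

1, 3, 6, 8, 11, 13, 16, 18, 21, 23, 26, 28, 31, 33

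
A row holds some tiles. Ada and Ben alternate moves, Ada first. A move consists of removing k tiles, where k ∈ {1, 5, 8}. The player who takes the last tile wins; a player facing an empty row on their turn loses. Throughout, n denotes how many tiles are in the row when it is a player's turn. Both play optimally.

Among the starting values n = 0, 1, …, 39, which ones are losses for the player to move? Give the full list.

Label each position W (a win for the player to move) or L (a loss). A position with no legal move is L; any other position is W exactly when some move reaches an L, and L when every move reaches a W.
n=0: no move → L
n=1: →0(L), so W
n=2: →1(W) only, which is W, so L
n=3: →2(L), so W
n=4: →3(W) only, which is W, so L
n=5: →4(L), so W
n=6: →5(W), 1(W) — all W, so L
n=7: →6(L), so W
n=8: →0(L), so W
n=9: →4(L), so W
n=10: →2(L), so W
n=11: →6(L), so W
n=12: →4(L), so W
n=13: →12(W), 8(W), 5(W) — all W, so L
n=14: →13(L), so W
n=15: →14(W), 10(W), 7(W) — all W, so L
n=16: →15(L), so W
n=17: →16(W), 12(W), 9(W) — all W, so L
n=18: →17(L), so W
n=19: →18(W), 14(W), 11(W) — all W, so L
n=20: →19(L), so W
n=21: →13(L), so W
n=22: →17(L), so W
n=23: →15(L), so W
n=24: →19(L), so W
n=25: →17(L), so W
n=26: →25(W), 21(W), 18(W) — all W, so L
n=27: →26(L), so W
n=28: →27(W), 23(W), 20(W) — all W, so L
n=29: →28(L), so W
n=30: →29(W), 25(W), 22(W) — all W, so L
n=31: →30(L), so W
n=32: →31(W), 27(W), 24(W) — all W, so L
n=33: →32(L), so W
n=34: →26(L), so W
n=35: →30(L), so W
n=36: →28(L), so W
n=37: →32(L), so W
n=38: →30(L), so W
n=39: →38(W), 34(W), 31(W) — all W, so L
Reading off the rows marked L gives the requested list; there are 13 such values of n.

0, 2, 4, 6, 13, 15, 17, 19, 26, 28, 30, 32, 39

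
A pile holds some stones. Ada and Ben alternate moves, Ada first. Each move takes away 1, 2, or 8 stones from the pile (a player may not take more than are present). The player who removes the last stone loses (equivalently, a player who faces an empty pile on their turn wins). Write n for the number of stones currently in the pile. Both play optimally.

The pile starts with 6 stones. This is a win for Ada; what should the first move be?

Remove 2, leaving 4.

Build the W/L table. Terminal = W. A non-terminal position is W if it has a move to some L; otherwise it is L.
n=0: no move; the opponent has just taken the last stone and therefore loses → W
n=1: the only move is to 0(W), a W ⇒ L
n=2: can move to 1, which is L ⇒ W
n=3: can move to 1, which is L ⇒ W
n=4: moves to 3(W), 2(W); every one is W ⇒ L
n=5: can move to 4, which is L ⇒ W
n=6: can move to 4, which is L ⇒ W
From 6, the L positions reachable in one move are: 4.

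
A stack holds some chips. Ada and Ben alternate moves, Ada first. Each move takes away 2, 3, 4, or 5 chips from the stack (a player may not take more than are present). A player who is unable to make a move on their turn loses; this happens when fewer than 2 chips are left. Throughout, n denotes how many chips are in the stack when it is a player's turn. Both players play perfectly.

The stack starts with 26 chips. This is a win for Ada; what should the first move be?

Remove 4, leaving 22.

Compute win/loss labels from the base case upward. A position with no move is L. Any other position is W if it can reach an L in one move, else L.
n=0: no move → L
n=1: no move → L
n=2: W (go to 0, an L position)
n=3: W (go to 1, an L position)
n=4: W (go to 1, an L position)
n=5: W (go to 1, an L position)
n=6: W (go to 1, an L position)
n=7: L (options 5(W), 4(W), 3(W), 2(W) are all W)
n=8: L (options 6(W), 5(W), 4(W), 3(W) are all W)
n=9: W (go to 7, an L position)
n=10: W (go to 8, an L position)
n=11: W (go to 8, an L position)
n=12: W (go to 8, an L position)
n=13: W (go to 8, an L position)
n=14: L (options 12(W), 11(W), 10(W), 9(W) are all W)
n=15: L (options 13(W), 12(W), 11(W), 10(W) are all W)
n=16: W (go to 14, an L position)
n=17: W (go to 15, an L position)
n=18: W (go to 15, an L position)
n=19: W (go to 15, an L position)
n=20: W (go to 15, an L position)
n=21: L (options 19(W), 18(W), 17(W), 16(W) are all W)
n=22: L (options 20(W), 19(W), 18(W), 17(W) are all W)
n=23: W (go to 21, an L position)
n=24: W (go to 22, an L position)
n=25: W (go to 22, an L position)
n=26: W (go to 22, an L position)
From 26, the L positions reachable in one move are: 22, 21. Any move reaching one of these is winning.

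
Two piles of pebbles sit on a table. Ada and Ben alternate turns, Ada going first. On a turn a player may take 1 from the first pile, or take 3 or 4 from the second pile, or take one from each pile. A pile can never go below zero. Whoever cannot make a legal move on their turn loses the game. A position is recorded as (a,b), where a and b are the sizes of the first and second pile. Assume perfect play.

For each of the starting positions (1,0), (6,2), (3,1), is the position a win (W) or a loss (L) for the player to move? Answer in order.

Work bottom-up. With no move the player to move loses. Otherwise the position is W if at least one move leads to an L position for the opponent, and L if every move leads to a W.
No move ever increases a pile, so every position that can arise here has a ≤ 6 and b ≤ 2; it is enough to label the cells with 0 ≤ a ≤ 6 and 0 ≤ b ≤ 2.
Every move lowers a or b (never raises either), so fill the grid row by row in increasing a, and left to right within a row: each cell's successors are then already labelled.
      b=0  b=1  b=2
a=0:    L    L    L
a=1:    W    W    W
a=2:    L    L    L
a=3:    W    W    W
a=4:    L    L    L
a=5:    W    W    W
a=6:    L    L    L
Cells with no legal move (terminal, hence L): (0,0), (0,1), (0,2).
The remaining L cells, each justified by listing all of its moves:
(2,0): L (sole option (1,0)(W) is W)
(2,1): L (options (1,1)(W), (1,0)(W) are all W)
(2,2): L (options (1,2)(W), (1,1)(W) are all W)
(4,0): L (sole option (3,0)(W) is W)
(4,1): L (options (3,1)(W), (3,0)(W) are all W)
(4,2): L (options (3,2)(W), (3,1)(W) are all W)
(6,0): L (sole option (5,0)(W) is W)
(6,1): L (options (5,1)(W), (5,0)(W) are all W)
(6,2): L (options (5,2)(W), (5,1)(W) are all W)
Every other cell has at least one move into one of the L cells above, so it is W.
(1,0): the move to (0,0) reaches an L cell, so W
(6,2): one of the L cells justified above, so L
(3,1): the move to (2,1) reaches an L cell, so W

(1,0): W, (6,2): L, (3,1): W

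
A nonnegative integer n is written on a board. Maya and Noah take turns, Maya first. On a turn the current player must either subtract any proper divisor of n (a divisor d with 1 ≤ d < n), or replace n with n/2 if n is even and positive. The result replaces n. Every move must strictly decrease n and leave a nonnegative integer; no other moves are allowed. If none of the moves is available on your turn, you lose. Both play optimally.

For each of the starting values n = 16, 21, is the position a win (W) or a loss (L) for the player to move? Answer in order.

16: W, 21: L

Compute win/loss labels from the base case upward. A position with no move is L. Any other position is W if it can reach an L in one move, else L.
n=0: no move → L
n=1: no move → L
n=2: W (go to 1, an L position)
n=3: L (sole option 2(W) is W)
n=4: W (go to 3, an L position)
n=5: L (sole option 4(W) is W)
n=6: W (go to 3, an L position)
n=7: L (sole option 6(W) is W)
n=8: W (go to 7, an L position)
n=9: L (options 6(W), 8(W) are all W)
n=10: W (go to 5, an L position)
n=11: L (sole option 10(W) is W)
n=12: W (go to 9, an L position)
n=13: L (sole option 12(W) is W)
n=14: W (go to 7, an L position)
n=15: L (options 10(W), 12(W), 14(W) are all W)
n=16: W (go to 15, an L position)
n=17: L (sole option 16(W) is W)
n=18: W (go to 9, an L position)
n=19: L (sole option 18(W) is W)
n=20: W (go to 15, an L position)
n=21: L (options 14(W), 18(W), 20(W) are all W)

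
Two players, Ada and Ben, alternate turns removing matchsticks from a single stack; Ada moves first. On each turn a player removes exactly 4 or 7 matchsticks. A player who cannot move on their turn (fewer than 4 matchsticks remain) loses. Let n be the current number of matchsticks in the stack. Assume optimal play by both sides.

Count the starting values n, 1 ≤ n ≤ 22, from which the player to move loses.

8

Label each position W (a win for the player to move) or L (a loss). A position with no legal move is L; any other position is W exactly when some move reaches an L, and L when every move reaches a W.
n=0: no move → L
n=1: no move → L
n=2: no move → L
n=3: no move → L
n=4: can move to 0, which is L ⇒ W
n=5: can move to 1, which is L ⇒ W
n=6: can move to 2, which is L ⇒ W
n=7: can move to 3, which is L ⇒ W
n=8: can move to 1, which is L ⇒ W
n=9: can move to 2, which is L ⇒ W
n=10: can move to 3, which is L ⇒ W
n=11: moves to 7(W), 4(W); every one is W ⇒ L
n=12: moves to 8(W), 5(W); every one is W ⇒ L
n=13: moves to 9(W), 6(W); every one is W ⇒ L
n=14: moves to 10(W), 7(W); every one is W ⇒ L
n=15: can move to 11, which is L ⇒ W
n=16: can move to 12, which is L ⇒ W
n=17: can move to 13, which is L ⇒ W
n=18: can move to 14, which is L ⇒ W
n=19: can move to 12, which is L ⇒ W
n=20: can move to 13, which is L ⇒ W
n=21: can move to 14, which is L ⇒ W
n=22: moves to 18(W), 15(W); every one is W ⇒ L
L entries with 1 ≤ n ≤ 22 (n=0 is outside the asked range and is not counted): n = 1, 2, 3, 11, 12, 13, 14, 22; that makes 8.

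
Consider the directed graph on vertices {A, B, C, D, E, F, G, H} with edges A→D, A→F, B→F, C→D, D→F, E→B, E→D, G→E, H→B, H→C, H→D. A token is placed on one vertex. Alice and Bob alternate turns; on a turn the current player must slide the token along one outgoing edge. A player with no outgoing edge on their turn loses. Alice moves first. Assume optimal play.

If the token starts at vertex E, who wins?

Bob wins.

Classify positions by backward induction: terminal positions (no move available) are L. From any other position, the mover wins iff some move reaches an L.
Every edge goes from a vertex to one that appears earlier in the order F, D, C, B, E, H, A, G, so processing vertices in that order labels each vertex after all of its successors.
F: no outgoing edge → L
D: W (go to F, an L position)
C: L (sole option D(W) is W)
B: W (go to F, an L position)
E: L (options B(W), D(W) are all W)
H: W (go to C, an L position)
A: W (go to F, an L position)
G: W (go to E, an L position)
Every move from E reaches a W position, so the mover loses.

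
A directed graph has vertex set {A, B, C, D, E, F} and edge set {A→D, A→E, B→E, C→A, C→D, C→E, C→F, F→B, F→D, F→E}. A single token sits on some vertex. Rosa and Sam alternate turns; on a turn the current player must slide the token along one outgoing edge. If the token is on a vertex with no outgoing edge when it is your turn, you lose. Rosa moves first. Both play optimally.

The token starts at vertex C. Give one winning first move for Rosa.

Move to E.

Label each position W (a win for the player to move) or L (a loss). A position with no legal move is L; any other position is W exactly when some move reaches an L, and L when every move reaches a W.
Every edge goes from a vertex to one that appears earlier in the order D, E, B, F, A, C, so processing vertices in that order labels each vertex after all of its successors.
D: no outgoing edge → L
E: no outgoing edge → L
B: →E(L), so W
F: →E(L), so W
A: →E(L), so W
C: →E(L), so W
From C, the L positions reachable in one move are: E, D. Any move reaching one of these is winning.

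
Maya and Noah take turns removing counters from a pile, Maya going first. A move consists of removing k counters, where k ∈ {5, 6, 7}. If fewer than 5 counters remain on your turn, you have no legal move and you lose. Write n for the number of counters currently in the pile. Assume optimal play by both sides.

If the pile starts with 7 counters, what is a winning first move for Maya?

Remove 5, leaving 2.

Label each position W (a win for the player to move) or L (a loss). A position with no legal move is L; any other position is W exactly when some move reaches an L, and L when every move reaches a W.
n=0: no move → L
n=1: no move → L
n=2: no move → L
n=3: no move → L
n=4: no move → L
n=5: W (go to 0, an L position)
n=6: W (go to 1, an L position)
n=7: W (go to 2, an L position)
From 7, the L positions reachable in one move are: 2, 1, 0. Any move reaching one of these is winning.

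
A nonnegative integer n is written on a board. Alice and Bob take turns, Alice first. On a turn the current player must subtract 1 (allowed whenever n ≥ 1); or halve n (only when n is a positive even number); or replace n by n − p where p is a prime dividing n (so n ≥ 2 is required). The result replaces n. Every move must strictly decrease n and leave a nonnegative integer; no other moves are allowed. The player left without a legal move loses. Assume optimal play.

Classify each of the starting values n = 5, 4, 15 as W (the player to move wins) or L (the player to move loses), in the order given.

5: W, 4: L, 15: W

Build the W/L table. Terminal = L. A non-terminal position is W if it has a move to some L; otherwise it is L.
n=0: no move → L
n=1: →0(L), so W
n=2: →0(L), so W
n=3: →0(L), so W
n=4: →2(W), 3(W) — all W, so L
n=5: →0(L), so W
n=6: →4(L), so W
n=7: →0(L), so W
n=8: →4(L), so W
n=9: →6(W), 8(W) — all W, so L
n=10: →9(L), so W
n=11: →0(L), so W
n=12: →9(L), so W
n=13: →0(L), so W
n=14: →7(W), 12(W), 13(W) — all W, so L
n=15: →14(L), so W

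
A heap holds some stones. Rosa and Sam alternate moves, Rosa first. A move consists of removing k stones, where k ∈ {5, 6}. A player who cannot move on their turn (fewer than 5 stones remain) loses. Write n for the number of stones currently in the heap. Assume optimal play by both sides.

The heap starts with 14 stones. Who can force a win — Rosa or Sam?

Positions with no move are L. A position that does have a move is losing for the player to move precisely when every available move leads to a winning position for the opponent. Fill in the labels:
n=0: no move → L
n=1: no move → L
n=2: no move → L
n=3: no move → L
n=4: no move → L
n=5: can move to 0, which is L ⇒ W
n=6: can move to 1, which is L ⇒ W
n=7: can move to 2, which is L ⇒ W
n=8: can move to 3, which is L ⇒ W
n=9: can move to 4, which is L ⇒ W
n=10: can move to 4, which is L ⇒ W
n=11: moves to 6(W), 5(W); every one is W ⇒ L
n=12: moves to 7(W), 6(W); every one is W ⇒ L
n=13: moves to 8(W), 7(W); every one is W ⇒ L
n=14: moves to 9(W), 8(W); every one is W ⇒ L
The starting position 14 is L: whatever Rosa does, the opponent receives a W position.

Sam wins.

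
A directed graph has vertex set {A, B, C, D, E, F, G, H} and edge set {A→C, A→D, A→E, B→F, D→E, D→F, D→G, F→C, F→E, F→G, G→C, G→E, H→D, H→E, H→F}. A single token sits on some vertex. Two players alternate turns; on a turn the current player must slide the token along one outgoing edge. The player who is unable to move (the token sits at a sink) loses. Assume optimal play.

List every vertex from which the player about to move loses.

B, C, E

Use the standard recursion: the mover loses at a terminal position; elsewhere, the mover wins exactly when some move hands the opponent an L position.
Every edge goes from a vertex to one that appears earlier in the order C, E, G, F, D, A, B, H, so processing vertices in that order labels each vertex after all of its successors.
C: no outgoing edge → L
E: no outgoing edge → L
G: W (go to E, an L position)
F: W (go to E, an L position)
D: W (go to E, an L position)
A: W (go to E, an L position)
B: L (sole option F(W) is W)
H: W (go to E, an L position)
Reading off the rows marked L gives the requested list; there are 3 such vertices.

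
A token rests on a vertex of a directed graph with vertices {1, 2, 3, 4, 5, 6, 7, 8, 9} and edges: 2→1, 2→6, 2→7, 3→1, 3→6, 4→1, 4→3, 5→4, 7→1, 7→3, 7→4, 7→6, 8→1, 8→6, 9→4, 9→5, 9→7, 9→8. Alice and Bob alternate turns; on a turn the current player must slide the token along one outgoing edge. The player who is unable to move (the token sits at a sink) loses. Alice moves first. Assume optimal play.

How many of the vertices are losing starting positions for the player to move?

3

Use the standard recursion: the mover loses at a terminal position; elsewhere, the mover wins exactly when some move hands the opponent an L position.
Every edge goes from a vertex to one that appears earlier in the order 6, 1, 3, 4, 7, 2, 8, 5, 9, so processing vertices in that order labels each vertex after all of its successors.
6: no outgoing edge → L
1: no outgoing edge → L
3: →1(L), so W
4: →1(L), so W
7: →1(L), so W
2: →1(L), so W
8: →1(L), so W
5: →4(W) only, which is W, so L
9: →5(L), so W
The L vertices are 1, 5, 6; that is 3 in all.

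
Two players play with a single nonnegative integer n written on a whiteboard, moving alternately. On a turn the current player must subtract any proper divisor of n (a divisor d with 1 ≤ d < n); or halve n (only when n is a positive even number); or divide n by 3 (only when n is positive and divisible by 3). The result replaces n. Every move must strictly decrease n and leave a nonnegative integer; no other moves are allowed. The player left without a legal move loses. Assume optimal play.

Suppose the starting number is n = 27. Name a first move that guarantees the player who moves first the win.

Move to 9.

Positions with no move are L. A position that does have a move is losing for the player to move precisely when every available move leads to a winning position for the opponent. Fill in the labels:
n=0: no move → L
n=1: no move → L
n=2: W (go to 1, an L position)
n=3: W (go to 1, an L position)
n=4: L (options 2(W), 3(W) are all W)
n=5: W (go to 4, an L position)
n=6: W (go to 4, an L position)
n=7: L (sole option 6(W) is W)
n=8: W (go to 4, an L position)
n=9: L (options 3(W), 6(W), 8(W) are all W)
n=10: W (go to 9, an L position)
n=11: L (sole option 10(W) is W)
n=12: W (go to 4, an L position)
n=13: L (sole option 12(W) is W)
n=14: W (go to 7, an L position)
n=15: L (options 5(W), 10(W), 12(W), 14(W) are all W)
n=16: W (go to 15, an L position)
n=17: L (sole option 16(W) is W)
n=18: W (go to 9, an L position)
n=19: L (sole option 18(W) is W)
n=20: W (go to 15, an L position)
n=21: W (go to 7, an L position)
n=22: W (go to 11, an L position)
n=23: L (sole option 22(W) is W)
n=24: W (go to 23, an L position)
n=25: L (options 20(W), 24(W) are all W)
n=26: W (go to 13, an L position)
n=27: W (go to 9, an L position)
From 27, the L positions reachable in one move are: 9.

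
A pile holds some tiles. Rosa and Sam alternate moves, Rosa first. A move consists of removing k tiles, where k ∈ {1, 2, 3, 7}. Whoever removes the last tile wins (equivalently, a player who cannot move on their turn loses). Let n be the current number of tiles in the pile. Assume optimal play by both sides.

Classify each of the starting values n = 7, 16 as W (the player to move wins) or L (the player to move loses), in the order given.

7: W, 16: L

Use the standard recursion: the mover loses at a terminal position; elsewhere, the mover wins exactly when some move hands the opponent an L position.
n=0: no move → L
n=1: →0(L), so W
n=2: →0(L), so W
n=3: →0(L), so W
n=4: →3(W), 2(W), 1(W) — all W, so L
n=5: →4(L), so W
n=6: →4(L), so W
n=7: →4(L), so W
n=8: →7(W), 6(W), 5(W), 1(W) — all W, so L
n=9: →8(L), so W
n=10: →8(L), so W
n=11: →8(L), so W
n=12: →11(W), 10(W), 9(W), 5(W) — all W, so L
n=13: →12(L), so W
n=14: →12(L), so W
n=15: →12(L), so W
n=16: →15(W), 14(W), 13(W), 9(W) — all W, so L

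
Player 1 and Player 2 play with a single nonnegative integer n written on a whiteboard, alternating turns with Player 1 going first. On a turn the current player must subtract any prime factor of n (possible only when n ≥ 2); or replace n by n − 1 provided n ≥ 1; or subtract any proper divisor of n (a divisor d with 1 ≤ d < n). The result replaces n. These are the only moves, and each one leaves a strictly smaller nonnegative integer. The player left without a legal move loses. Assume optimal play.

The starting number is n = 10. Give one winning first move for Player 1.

Positions with no move are L. A position that does have a move is losing for the player to move precisely when every available move leads to a winning position for the opponent. Fill in the labels:
n=0: no move → L
n=1: W (go to 0, an L position)
n=2: W (go to 0, an L position)
n=3: W (go to 0, an L position)
n=4: L (options 2(W), 3(W) are all W)
n=5: W (go to 0, an L position)
n=6: W (go to 4, an L position)
n=7: W (go to 0, an L position)
n=8: W (go to 4, an L position)
n=9: L (options 6(W), 8(W) are all W)
n=10: W (go to 9, an L position)
From 10, the L positions reachable in one move are: 9.

Move to 9.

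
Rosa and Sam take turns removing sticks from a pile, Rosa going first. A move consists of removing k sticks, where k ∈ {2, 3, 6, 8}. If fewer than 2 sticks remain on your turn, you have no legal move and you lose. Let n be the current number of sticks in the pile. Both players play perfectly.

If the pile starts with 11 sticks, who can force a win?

Rosa wins.

Work bottom-up. With no move the player to move loses. Otherwise the position is W if at least one move leads to an L position for the opponent, and L if every move leads to a W.
n=0: no move → L
n=1: no move → L
n=2: W (go to 0, an L position)
n=3: W (go to 1, an L position)
n=4: W (go to 1, an L position)
n=5: L (options 3(W), 2(W) are all W)
n=6: W (go to 0, an L position)
n=7: W (go to 5, an L position)
n=8: W (go to 5, an L position)
n=9: W (go to 1, an L position)
n=10: L (options 8(W), 7(W), 4(W), 2(W) are all W)
n=11: W (go to 5, an L position)
From 11 Rosa can remove 6, leaving 5, reaching an L position.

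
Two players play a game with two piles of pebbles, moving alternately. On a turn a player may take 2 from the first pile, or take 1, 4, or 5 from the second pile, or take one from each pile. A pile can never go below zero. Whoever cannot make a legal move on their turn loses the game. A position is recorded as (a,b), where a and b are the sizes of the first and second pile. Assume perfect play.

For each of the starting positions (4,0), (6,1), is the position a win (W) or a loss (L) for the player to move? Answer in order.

(4,0): L, (6,1): W

Label each position W (a win for the player to move) or L (a loss). A position with no legal move is L; any other position is W exactly when some move reaches an L, and L when every move reaches a W.
No move ever increases a pile, so every position that can arise here has a ≤ 6 and b ≤ 1; it is enough to label the cells with 0 ≤ a ≤ 6 and 0 ≤ b ≤ 1.
Every move lowers a or b (never raises either), so fill the grid row by row in increasing a, and left to right within a row: each cell's successors are then already labelled.
      b=0  b=1
a=0:    L    W
a=1:    L    W
a=2:    W    W
a=3:    W    L
a=4:    L    W
a=5:    L    W
a=6:    W    W
Cells with no legal move (terminal, hence L): (0,0), (1,0).
The remaining L cells, each justified by listing all of its moves:
(3,1): moves to (1,1)(W), (3,0)(W), (2,0)(W); every one is W ⇒ L
(4,0): the only move is to (2,0)(W), a W ⇒ L
(5,0): the only move is to (3,0)(W), a W ⇒ L
Every other cell has at least one move into one of the L cells above, so it is W.
(4,0): one of the L cells justified above, so L
(6,1): the move to (5,0) reaches an L cell, so W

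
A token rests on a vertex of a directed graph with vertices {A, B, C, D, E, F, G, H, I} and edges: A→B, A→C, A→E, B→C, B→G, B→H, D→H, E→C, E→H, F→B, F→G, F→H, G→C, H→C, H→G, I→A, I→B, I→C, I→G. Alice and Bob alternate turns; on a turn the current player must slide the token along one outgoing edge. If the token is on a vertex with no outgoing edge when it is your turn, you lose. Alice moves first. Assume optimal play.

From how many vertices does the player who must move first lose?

3

Work bottom-up. With no move the player to move loses. Otherwise the position is W if at least one move leads to an L position for the opponent, and L if every move leads to a W.
Every edge goes from a vertex to one that appears earlier in the order C, G, H, B, F, E, A, I, D, so processing vertices in that order labels each vertex after all of its successors.
C: no outgoing edge → L
G: can move to C, which is L ⇒ W
H: can move to C, which is L ⇒ W
B: can move to C, which is L ⇒ W
F: moves to B(W), H(W), G(W); every one is W ⇒ L
E: can move to C, which is L ⇒ W
A: can move to C, which is L ⇒ W
I: can move to C, which is L ⇒ W
D: the only move is to H(W), a W ⇒ L
The L vertices are C, D, F; that is 3 in all.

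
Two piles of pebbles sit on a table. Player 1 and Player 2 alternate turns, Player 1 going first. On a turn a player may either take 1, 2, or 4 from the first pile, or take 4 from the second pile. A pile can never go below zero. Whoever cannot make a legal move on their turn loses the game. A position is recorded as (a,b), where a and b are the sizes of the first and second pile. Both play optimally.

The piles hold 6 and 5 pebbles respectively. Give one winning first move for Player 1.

Move to (4,5).

Classify positions by backward induction: terminal positions (no move available) are L. From any other position, the mover wins iff some move reaches an L.
No move ever increases a pile, so every position that can arise here has a ≤ 6 and b ≤ 5; it is enough to label the cells with 0 ≤ a ≤ 6 and 0 ≤ b ≤ 5.
Every move lowers a or b (never raises either), so fill the grid row by row in increasing a, and left to right within a row: each cell's successors are then already labelled.
      b=0  b=1  b=2  b=3  b=4  b=5
a=0:    L    L    L    L    W    W
a=1:    W    W    W    W    L    L
a=2:    W    W    W    W    W    W
a=3:    L    L    L    L    W    W
a=4:    W    W    W    W    L    L
a=5:    W    W    W    W    W    W
a=6:    L    L    L    L    W    W
Cells with no legal move (terminal, hence L): (0,0), (0,1), (0,2), (0,3).
The remaining L cells, each justified by listing all of its moves:
(1,4): →(0,4)(W), (1,0)(W) — all W, so L
(1,5): →(0,5)(W), (1,1)(W) — all W, so L
(3,0): →(2,0)(W), (1,0)(W) — all W, so L
(3,1): →(2,1)(W), (1,1)(W) — all W, so L
(3,2): →(2,2)(W), (1,2)(W) — all W, so L
(3,3): →(2,3)(W), (1,3)(W) — all W, so L
(4,4): →(3,4)(W), (2,4)(W), (0,4)(W), (4,0)(W) — all W, so L
(4,5): →(3,5)(W), (2,5)(W), (0,5)(W), (4,1)(W) — all W, so L
(6,0): →(5,0)(W), (4,0)(W), (2,0)(W) — all W, so L
(6,1): →(5,1)(W), (4,1)(W), (2,1)(W) — all W, so L
(6,2): →(5,2)(W), (4,2)(W), (2,2)(W) — all W, so L
(6,3): →(5,3)(W), (4,3)(W), (2,3)(W) — all W, so L
Every other cell has at least one move into one of the L cells above, so it is W.
From (6,5), the L positions reachable in one move are: (4,5), (6,1). Any move reaching one of these is winning.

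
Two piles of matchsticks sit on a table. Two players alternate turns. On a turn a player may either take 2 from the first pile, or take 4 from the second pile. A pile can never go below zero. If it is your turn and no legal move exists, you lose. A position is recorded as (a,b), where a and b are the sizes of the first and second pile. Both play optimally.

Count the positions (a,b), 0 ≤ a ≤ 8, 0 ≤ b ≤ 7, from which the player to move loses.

Positions with no move are L. A position that does have a move is losing for the player to move precisely when every available move leads to a winning position for the opponent. Fill in the labels:
Every move lowers a or b (never raises either), so fill the grid row by row in increasing a, and left to right within a row: each cell's successors are then already labelled.
      b=0  b=1  b=2  b=3  b=4  b=5  b=6  b=7
a=0:    L    L    L    L    W    W    W    W
a=1:    L    L    L    L    W    W    W    W
a=2:    W    W    W    W    L    L    L    L
a=3:    W    W    W    W    L    L    L    L
a=4:    L    L    L    L    W    W    W    W
a=5:    L    L    L    L    W    W    W    W
a=6:    W    W    W    W    L    L    L    L
a=7:    W    W    W    W    L    L    L    L
a=8:    L    L    L    L    W    W    W    W
Cells with no legal move (terminal, hence L): (0,0), (0,1), (0,2), (0,3), (1,0), (1,1), (1,2), (1,3).
The remaining L cells, each justified by listing all of its moves:
(2,4): moves to (0,4)(W), (2,0)(W); every one is W ⇒ L
(2,5): moves to (0,5)(W), (2,1)(W); every one is W ⇒ L
(2,6): moves to (0,6)(W), (2,2)(W); every one is W ⇒ L
(2,7): moves to (0,7)(W), (2,3)(W); every one is W ⇒ L
(3,4): moves to (1,4)(W), (3,0)(W); every one is W ⇒ L
(3,5): moves to (1,5)(W), (3,1)(W); every one is W ⇒ L
(3,6): moves to (1,6)(W), (3,2)(W); every one is W ⇒ L
(3,7): moves to (1,7)(W), (3,3)(W); every one is W ⇒ L
(4,0): the only move is to (2,0)(W), a W ⇒ L
(4,1): the only move is to (2,1)(W), a W ⇒ L
(4,2): the only move is to (2,2)(W), a W ⇒ L
(4,3): the only move is to (2,3)(W), a W ⇒ L
(5,0): the only move is to (3,0)(W), a W ⇒ L
(5,1): the only move is to (3,1)(W), a W ⇒ L
(5,2): the only move is to (3,2)(W), a W ⇒ L
(5,3): the only move is to (3,3)(W), a W ⇒ L
(6,4): moves to (4,4)(W), (6,0)(W); every one is W ⇒ L
(6,5): moves to (4,5)(W), (6,1)(W); every one is W ⇒ L
(6,6): moves to (4,6)(W), (6,2)(W); every one is W ⇒ L
(6,7): moves to (4,7)(W), (6,3)(W); every one is W ⇒ L
(7,4): moves to (5,4)(W), (7,0)(W); every one is W ⇒ L
(7,5): moves to (5,5)(W), (7,1)(W); every one is W ⇒ L
(7,6): moves to (5,6)(W), (7,2)(W); every one is W ⇒ L
(7,7): moves to (5,7)(W), (7,3)(W); every one is W ⇒ L
(8,0): the only move is to (6,0)(W), a W ⇒ L
(8,1): the only move is to (6,1)(W), a W ⇒ L
(8,2): the only move is to (6,2)(W), a W ⇒ L
(8,3): the only move is to (6,3)(W), a W ⇒ L
Every other cell has at least one move into one of the L cells above, so it is W.
L cells per row: a=0: 4, a=1: 4, a=2: 4, a=3: 4, a=4: 4, a=5: 4, a=6: 4, a=7: 4, a=8: 4; total 36.

36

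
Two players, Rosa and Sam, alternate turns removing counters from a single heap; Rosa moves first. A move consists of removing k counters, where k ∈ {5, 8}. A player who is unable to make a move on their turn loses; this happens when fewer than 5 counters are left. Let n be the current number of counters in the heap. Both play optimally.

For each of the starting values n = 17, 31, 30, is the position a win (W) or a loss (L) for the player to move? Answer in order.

Compute win/loss labels from the base case upward. A position with no move is L. Any other position is W if it can reach an L in one move, else L.
n=0: no move → L
n=1: no move → L
n=2: no move → L
n=3: no move → L
n=4: no move → L
n=5: W (go to 0, an L position)
n=6: W (go to 1, an L position)
n=7: W (go to 2, an L position)
n=8: W (go to 3, an L position)
n=9: W (go to 4, an L position)
n=10: W (go to 2, an L position)
n=11: W (go to 3, an L position)
n=12: W (go to 4, an L position)
n=13: L (options 8(W), 5(W) are all W)
n=14: L (options 9(W), 6(W) are all W)
n=15: L (options 10(W), 7(W) are all W)
n=16: L (options 11(W), 8(W) are all W)
n=17: L (options 12(W), 9(W) are all W)
n=18: W (go to 13, an L position)
n=19: W (go to 14, an L position)
n=20: W (go to 15, an L position)
n=21: W (go to 16, an L position)
n=22: W (go to 17, an L position)
n=23: W (go to 15, an L position)
n=24: W (go to 16, an L position)
n=25: W (go to 17, an L position)
n=26: L (options 21(W), 18(W) are all W)
n=27: L (options 22(W), 19(W) are all W)
n=28: L (options 23(W), 20(W) are all W)
n=29: L (options 24(W), 21(W) are all W)
n=30: L (options 25(W), 22(W) are all W)
n=31: W (go to 26, an L position)

17: L, 31: W, 30: L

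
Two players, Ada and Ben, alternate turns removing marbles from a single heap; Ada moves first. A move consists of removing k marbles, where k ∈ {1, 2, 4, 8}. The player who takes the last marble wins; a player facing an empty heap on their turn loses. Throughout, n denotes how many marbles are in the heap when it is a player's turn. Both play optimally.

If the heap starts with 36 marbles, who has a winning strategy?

Ben wins.

Build the W/L table. Terminal = L. A non-terminal position is W if it has a move to some L; otherwise it is L.
n=0: no move → L
n=1: W (go to 0, an L position)
n=2: W (go to 0, an L position)
n=3: L (options 2(W), 1(W) are all W)
n=4: W (go to 3, an L position)
n=5: W (go to 3, an L position)
n=6: L (options 5(W), 4(W), 2(W) are all W)
n=7: W (go to 6, an L position)
n=8: W (go to 6, an L position)
n=9: L (options 8(W), 7(W), 5(W), 1(W) are all W)
n=10: W (go to 9, an L position)
n=11: W (go to 9, an L position)
n=12: L (options 11(W), 10(W), 8(W), 4(W) are all W)
n=13: W (go to 12, an L position)
n=14: W (go to 12, an L position)
n=15: L (options 14(W), 13(W), 11(W), 7(W) are all W)
n=16: W (go to 15, an L position)
n=17: W (go to 15, an L position)
n=18: L (options 17(W), 16(W), 14(W), 10(W) are all W)
n=19: W (go to 18, an L position)
n=20: W (go to 18, an L position)
n=21: L (options 20(W), 19(W), 17(W), 13(W) are all W)
n=22: W (go to 21, an L position)
n=23: W (go to 21, an L position)
n=24: L (options 23(W), 22(W), 20(W), 16(W) are all W)
n=25: W (go to 24, an L position)
n=26: W (go to 24, an L position)
n=27: L (options 26(W), 25(W), 23(W), 19(W) are all W)
n=28: W (go to 27, an L position)
n=29: W (go to 27, an L position)
n=30: L (options 29(W), 28(W), 26(W), 22(W) are all W)
n=31: W (go to 30, an L position)
n=32: W (go to 30, an L position)
n=33: L (options 32(W), 31(W), 29(W), 25(W) are all W)
n=34: W (go to 33, an L position)
n=35: W (go to 33, an L position)
n=36: L (options 35(W), 34(W), 32(W), 28(W) are all W)
The starting position 36 is L: whatever Ada does, the opponent receives a W position.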